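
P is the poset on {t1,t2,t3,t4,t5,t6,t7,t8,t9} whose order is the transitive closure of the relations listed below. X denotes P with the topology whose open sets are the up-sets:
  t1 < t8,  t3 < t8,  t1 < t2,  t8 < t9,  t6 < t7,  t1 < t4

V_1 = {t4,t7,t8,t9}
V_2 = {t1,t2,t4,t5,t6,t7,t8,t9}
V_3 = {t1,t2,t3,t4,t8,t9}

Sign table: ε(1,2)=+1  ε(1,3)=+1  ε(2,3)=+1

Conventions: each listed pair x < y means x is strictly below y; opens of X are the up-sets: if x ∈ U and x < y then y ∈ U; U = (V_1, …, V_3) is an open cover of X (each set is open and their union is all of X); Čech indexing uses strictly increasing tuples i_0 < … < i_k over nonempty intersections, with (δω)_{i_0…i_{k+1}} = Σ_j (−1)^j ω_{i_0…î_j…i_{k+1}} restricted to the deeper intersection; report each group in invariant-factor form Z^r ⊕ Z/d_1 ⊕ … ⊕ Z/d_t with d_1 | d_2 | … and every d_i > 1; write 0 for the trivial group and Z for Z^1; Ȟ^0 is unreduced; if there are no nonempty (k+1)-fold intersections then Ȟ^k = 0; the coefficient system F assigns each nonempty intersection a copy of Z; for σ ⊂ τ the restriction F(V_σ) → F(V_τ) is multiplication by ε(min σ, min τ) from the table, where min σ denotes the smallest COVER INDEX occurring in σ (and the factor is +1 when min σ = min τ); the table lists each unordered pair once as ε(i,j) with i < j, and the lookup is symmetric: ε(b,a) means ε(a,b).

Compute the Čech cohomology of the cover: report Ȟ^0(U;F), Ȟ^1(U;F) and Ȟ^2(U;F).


Ȟ^0 = Z; Ȟ^1 = 0; Ȟ^2 = 0

nerve of the cover:
  V12={t4,t7,t8,t9} V13={t4,t8,t9} V23={t1,t2,t4,t8,t9}
  V123={t4,t8,t9}
C dims 3,3,1; δ0: rk 2, SNF 1^2; δ1: rk 1, SNF 1^1
Ȟ^0 = (3 − 2) − 0 = 1, so Ȟ^0 ≅ Z
Ȟ^1 = (3 − 1) − 2 = 0, so Ȟ^1 ≅ 0
Ȟ^2 = (1 − 0) − 1 = 0, so Ȟ^2 ≅ 0


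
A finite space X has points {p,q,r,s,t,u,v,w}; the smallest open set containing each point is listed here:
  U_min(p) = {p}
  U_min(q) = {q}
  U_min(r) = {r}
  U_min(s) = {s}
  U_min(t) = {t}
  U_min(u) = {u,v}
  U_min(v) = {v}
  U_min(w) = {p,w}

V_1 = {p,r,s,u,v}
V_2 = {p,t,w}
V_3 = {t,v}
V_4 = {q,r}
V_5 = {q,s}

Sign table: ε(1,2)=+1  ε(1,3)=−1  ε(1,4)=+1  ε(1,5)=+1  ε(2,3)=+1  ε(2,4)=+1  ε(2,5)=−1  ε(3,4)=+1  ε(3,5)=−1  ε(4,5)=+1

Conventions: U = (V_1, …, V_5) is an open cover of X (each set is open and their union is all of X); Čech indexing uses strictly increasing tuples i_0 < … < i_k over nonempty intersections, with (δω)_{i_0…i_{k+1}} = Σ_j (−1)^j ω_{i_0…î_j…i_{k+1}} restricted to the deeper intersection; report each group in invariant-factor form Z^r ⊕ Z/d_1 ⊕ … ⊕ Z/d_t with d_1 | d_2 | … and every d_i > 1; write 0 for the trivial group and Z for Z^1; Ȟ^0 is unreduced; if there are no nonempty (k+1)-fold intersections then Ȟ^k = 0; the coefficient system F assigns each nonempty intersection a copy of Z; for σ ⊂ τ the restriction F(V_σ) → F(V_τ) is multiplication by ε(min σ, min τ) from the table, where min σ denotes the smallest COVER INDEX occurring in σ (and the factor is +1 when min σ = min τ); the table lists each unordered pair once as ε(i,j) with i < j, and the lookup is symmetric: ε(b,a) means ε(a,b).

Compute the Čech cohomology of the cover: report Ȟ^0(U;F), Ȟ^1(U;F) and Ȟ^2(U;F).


nonempty intersections:
  V12={p} V13={v} V14={r} V15={s} V23={t} V45={q}
C dims 5,6; δ0: rk 5, SNF 1^4·2
Ȟ^0: (5−5)−0=0 ⇒ 0
Ȟ^1: (6−0)−5=1 plus torsion [2] ⇒ Z ⊕ Z/2
Ȟ^2: (0−0)−0=0 ⇒ 0

Ȟ^0 ≅ 0,  Ȟ^1 ≅ Z ⊕ Z/2,  Ȟ^2 ≅ 0


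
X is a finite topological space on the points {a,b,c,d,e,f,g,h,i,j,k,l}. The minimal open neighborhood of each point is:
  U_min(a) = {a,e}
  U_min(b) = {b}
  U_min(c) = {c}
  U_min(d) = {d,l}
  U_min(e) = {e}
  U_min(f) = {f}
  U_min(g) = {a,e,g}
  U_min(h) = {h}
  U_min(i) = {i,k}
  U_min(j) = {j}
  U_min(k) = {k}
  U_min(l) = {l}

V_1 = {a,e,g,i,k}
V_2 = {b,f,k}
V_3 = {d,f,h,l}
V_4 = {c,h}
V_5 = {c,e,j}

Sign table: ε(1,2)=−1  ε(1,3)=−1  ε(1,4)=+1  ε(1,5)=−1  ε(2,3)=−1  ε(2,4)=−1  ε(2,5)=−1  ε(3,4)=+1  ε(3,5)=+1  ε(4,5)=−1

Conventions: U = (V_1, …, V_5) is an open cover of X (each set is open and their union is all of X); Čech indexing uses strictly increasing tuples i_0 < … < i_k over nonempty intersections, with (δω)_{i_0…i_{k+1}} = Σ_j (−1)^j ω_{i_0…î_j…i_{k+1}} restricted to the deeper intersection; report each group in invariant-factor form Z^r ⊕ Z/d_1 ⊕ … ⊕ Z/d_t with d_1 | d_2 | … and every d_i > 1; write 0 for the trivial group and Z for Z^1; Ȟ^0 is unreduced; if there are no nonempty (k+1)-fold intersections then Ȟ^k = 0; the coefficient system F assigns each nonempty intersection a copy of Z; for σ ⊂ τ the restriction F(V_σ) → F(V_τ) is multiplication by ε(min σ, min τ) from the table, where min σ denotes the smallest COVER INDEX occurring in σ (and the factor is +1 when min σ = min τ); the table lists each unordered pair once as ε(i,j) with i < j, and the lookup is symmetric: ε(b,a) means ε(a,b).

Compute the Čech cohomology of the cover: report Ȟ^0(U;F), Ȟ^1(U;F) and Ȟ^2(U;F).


Ȟ^0 = Z, Ȟ^1 = Z and Ȟ^2 = 0

cover nerve:
  V12={k} V15={e} V23={f} V34={h} V45={c}
C dims 5,5; δ0: rk 4, SNF 1^4
Ȟ^0: (5−4)−0=1 ⇒ Z
Ȟ^1: (5−0)−4=1 ⇒ Z
Ȟ^2: (0−0)−0=0 ⇒ 0


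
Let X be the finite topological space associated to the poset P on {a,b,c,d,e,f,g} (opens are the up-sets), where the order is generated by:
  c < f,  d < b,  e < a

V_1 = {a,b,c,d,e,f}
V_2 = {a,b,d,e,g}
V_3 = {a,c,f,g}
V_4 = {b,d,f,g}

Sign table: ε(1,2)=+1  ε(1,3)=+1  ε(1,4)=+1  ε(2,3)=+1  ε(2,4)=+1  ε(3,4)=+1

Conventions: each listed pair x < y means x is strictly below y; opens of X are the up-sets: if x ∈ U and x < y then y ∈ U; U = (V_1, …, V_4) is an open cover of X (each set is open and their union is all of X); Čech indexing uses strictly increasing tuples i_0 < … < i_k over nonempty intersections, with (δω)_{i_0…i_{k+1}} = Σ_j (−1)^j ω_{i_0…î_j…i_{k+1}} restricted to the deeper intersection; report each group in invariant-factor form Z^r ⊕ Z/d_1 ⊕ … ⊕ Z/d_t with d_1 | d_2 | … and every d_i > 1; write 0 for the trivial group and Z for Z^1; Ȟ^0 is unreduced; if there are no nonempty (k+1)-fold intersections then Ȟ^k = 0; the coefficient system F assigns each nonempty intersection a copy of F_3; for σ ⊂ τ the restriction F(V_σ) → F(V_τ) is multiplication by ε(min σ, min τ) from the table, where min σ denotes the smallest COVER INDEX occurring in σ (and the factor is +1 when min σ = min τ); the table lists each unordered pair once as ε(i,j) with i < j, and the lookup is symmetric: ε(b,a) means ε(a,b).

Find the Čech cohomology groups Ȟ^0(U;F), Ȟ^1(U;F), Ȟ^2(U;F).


Ȟ^0 ≅ Z/3,  Ȟ^1 ≅ 0,  Ȟ^2 ≅ Z/3

nonempty intersections:
  V12={a,b,d,e} V13={a,c,f} V14={b,d,f} V23={a,g} V24={b,d,g} V34={f,g}
  V123={a} V124={b,d} V134={f} V234={g}
C dims 4,6,4; δ0: rk_F3 3; δ1: rk_F3 3
Ȟ^0: (4−3)−0=1 ⇒ Z/3
Ȟ^1: (6−3)−3=0 ⇒ 0
Ȟ^2: (4−0)−3=1 ⇒ Z/3


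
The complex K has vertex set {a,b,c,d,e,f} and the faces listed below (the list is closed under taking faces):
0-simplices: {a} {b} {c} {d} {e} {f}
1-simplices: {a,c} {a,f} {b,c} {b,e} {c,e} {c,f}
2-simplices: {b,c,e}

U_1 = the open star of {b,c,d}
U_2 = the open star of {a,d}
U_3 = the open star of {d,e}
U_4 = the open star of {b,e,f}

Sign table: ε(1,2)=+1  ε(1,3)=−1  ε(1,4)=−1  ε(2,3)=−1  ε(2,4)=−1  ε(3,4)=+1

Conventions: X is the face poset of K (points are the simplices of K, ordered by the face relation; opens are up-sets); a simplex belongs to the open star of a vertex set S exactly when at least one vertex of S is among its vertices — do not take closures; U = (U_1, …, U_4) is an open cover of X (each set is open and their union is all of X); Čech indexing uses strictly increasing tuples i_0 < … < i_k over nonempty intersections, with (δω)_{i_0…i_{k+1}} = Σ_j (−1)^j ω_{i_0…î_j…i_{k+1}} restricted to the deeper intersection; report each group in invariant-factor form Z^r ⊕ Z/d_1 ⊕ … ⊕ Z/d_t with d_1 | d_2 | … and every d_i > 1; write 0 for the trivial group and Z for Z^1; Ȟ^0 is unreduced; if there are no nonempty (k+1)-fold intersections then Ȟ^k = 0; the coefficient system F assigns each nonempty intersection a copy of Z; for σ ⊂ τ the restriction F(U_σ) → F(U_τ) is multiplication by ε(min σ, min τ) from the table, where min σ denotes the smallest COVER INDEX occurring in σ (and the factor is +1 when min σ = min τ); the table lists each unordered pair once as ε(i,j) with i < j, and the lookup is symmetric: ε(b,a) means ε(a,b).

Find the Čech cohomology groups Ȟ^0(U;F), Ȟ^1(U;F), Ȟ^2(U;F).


nerve simplices:
  U1={{b},{c},{d},{a,c},{b,c},{b,e},{c,e},{c,f},{b,c,e}} U2={{a},{d},{a,c},{a,f}} U3={{d},{e},{b,e},{c,e},{b,c,e}} U4={{b},{e},{f},{a,f},{b,c},{b,e},{c,e},{c,f},{b,c,e}}
  U12={{d},{a,c}} U13={{d},{b,e},{c,e},{b,c,e}} U14={{b},{b,c},{b,e},{c,e},{c,f},{b,c,e}} U23={{d}} U24={{a,f}} U34={{e},{b,e},{c,e},{b,c,e}}
  U123={{d}} U134={{b,e},{c,e},{b,c,e}}
C dims 4,6,2; δ0: rk 3, SNF 1^3; δ1: rk 2, SNF 1^2
degree 0: 4−3−0 = 1 → Ȟ^0 ≅ Z
degree 1: 6−2−3 = 1 → Ȟ^1 ≅ Z
degree 2: 2−0−2 = 0 → Ȟ^2 ≅ 0

Ȟ^0 ≅ Z, Ȟ^1 ≅ Z and Ȟ^2 ≅ 0


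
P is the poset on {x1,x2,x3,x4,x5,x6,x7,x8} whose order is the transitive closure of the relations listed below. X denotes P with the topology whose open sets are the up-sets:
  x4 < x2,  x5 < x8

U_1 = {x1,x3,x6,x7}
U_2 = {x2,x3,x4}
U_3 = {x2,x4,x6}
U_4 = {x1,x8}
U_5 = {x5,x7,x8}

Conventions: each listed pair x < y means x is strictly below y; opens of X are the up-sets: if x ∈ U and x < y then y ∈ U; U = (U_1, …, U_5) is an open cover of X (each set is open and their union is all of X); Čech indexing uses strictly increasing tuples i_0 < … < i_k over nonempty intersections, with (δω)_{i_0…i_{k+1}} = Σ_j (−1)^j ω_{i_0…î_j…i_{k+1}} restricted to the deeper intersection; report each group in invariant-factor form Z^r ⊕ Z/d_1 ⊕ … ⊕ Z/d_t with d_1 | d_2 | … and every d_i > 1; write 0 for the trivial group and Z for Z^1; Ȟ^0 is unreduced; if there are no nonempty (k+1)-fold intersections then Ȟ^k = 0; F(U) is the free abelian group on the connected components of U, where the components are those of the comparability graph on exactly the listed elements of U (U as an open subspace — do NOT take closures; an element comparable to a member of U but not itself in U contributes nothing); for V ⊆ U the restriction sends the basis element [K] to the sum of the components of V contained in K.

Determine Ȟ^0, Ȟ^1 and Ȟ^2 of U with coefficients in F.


Ȟ^0(U;F) ≅ Z^6; Ȟ^1(U;F) ≅ 0; Ȟ^2(U;F) ≅ 0

nerve of the cover:
  U12={x3} U13={x6} U14={x1} U15={x7} U23={x2,x4} U45={x8}
components per intersection:
  U1: {x1} {x3} {x6} {x7}
  U2: {x2,x4} {x3}
  U3: {x2,x4} {x6}
  U4: {x1} {x8}
  U5: {x5,x8} {x7}
  U12: {x3}
  U13: {x6}
  U14: {x1}
  U15: {x7}
  U23: {x2,x4}
  U45: {x8}
C dims 12,6; δ0: rk 6, SNF 1^6
Ȟ^0 = (12 − 6) − 0 = 6, so Ȟ^0 ≅ Z^6
Ȟ^1 = (6 − 0) − 6 = 0, so Ȟ^1 ≅ 0
Ȟ^2 = (0 − 0) − 0 = 0, so Ȟ^2 ≅ 0


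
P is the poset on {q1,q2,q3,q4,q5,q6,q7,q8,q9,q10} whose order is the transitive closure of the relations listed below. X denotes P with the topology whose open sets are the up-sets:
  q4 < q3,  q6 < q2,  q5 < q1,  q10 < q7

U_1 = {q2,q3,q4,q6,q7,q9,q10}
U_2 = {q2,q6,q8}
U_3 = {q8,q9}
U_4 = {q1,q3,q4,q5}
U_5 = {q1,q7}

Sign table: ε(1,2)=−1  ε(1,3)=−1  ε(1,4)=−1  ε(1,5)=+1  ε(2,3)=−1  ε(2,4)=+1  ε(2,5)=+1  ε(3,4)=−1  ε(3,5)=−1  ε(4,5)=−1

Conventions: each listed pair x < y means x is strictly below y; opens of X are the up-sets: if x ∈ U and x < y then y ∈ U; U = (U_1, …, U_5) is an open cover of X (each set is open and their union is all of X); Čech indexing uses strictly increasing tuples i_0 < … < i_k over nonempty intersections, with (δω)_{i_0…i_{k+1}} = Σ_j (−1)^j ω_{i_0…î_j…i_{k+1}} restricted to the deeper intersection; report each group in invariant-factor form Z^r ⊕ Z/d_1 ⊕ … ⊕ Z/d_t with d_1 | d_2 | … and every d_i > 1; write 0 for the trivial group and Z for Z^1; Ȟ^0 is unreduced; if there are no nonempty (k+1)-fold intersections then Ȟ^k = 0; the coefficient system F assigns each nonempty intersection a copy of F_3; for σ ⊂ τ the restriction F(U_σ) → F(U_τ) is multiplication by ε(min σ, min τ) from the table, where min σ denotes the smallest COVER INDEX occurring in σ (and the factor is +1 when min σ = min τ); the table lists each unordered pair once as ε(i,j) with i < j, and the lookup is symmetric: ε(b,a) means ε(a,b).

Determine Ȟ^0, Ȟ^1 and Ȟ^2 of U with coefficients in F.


Ȟ^0 ≅ 0; Ȟ^1 ≅ Z/3; Ȟ^2 ≅ 0

intersection data:
  U12={q2,q6} U13={q9} U14={q3,q4} U15={q7} U23={q8} U45={q1}
C dims 5,6; δ0: rk_F3 5
Ȟ^0 = (5 − 5) − 0 = 0, so Ȟ^0 ≅ 0
Ȟ^1 = (6 − 0) − 5 = 1, so Ȟ^1 ≅ Z/3
Ȟ^2 = (0 − 0) − 0 = 0, so Ȟ^2 ≅ 0


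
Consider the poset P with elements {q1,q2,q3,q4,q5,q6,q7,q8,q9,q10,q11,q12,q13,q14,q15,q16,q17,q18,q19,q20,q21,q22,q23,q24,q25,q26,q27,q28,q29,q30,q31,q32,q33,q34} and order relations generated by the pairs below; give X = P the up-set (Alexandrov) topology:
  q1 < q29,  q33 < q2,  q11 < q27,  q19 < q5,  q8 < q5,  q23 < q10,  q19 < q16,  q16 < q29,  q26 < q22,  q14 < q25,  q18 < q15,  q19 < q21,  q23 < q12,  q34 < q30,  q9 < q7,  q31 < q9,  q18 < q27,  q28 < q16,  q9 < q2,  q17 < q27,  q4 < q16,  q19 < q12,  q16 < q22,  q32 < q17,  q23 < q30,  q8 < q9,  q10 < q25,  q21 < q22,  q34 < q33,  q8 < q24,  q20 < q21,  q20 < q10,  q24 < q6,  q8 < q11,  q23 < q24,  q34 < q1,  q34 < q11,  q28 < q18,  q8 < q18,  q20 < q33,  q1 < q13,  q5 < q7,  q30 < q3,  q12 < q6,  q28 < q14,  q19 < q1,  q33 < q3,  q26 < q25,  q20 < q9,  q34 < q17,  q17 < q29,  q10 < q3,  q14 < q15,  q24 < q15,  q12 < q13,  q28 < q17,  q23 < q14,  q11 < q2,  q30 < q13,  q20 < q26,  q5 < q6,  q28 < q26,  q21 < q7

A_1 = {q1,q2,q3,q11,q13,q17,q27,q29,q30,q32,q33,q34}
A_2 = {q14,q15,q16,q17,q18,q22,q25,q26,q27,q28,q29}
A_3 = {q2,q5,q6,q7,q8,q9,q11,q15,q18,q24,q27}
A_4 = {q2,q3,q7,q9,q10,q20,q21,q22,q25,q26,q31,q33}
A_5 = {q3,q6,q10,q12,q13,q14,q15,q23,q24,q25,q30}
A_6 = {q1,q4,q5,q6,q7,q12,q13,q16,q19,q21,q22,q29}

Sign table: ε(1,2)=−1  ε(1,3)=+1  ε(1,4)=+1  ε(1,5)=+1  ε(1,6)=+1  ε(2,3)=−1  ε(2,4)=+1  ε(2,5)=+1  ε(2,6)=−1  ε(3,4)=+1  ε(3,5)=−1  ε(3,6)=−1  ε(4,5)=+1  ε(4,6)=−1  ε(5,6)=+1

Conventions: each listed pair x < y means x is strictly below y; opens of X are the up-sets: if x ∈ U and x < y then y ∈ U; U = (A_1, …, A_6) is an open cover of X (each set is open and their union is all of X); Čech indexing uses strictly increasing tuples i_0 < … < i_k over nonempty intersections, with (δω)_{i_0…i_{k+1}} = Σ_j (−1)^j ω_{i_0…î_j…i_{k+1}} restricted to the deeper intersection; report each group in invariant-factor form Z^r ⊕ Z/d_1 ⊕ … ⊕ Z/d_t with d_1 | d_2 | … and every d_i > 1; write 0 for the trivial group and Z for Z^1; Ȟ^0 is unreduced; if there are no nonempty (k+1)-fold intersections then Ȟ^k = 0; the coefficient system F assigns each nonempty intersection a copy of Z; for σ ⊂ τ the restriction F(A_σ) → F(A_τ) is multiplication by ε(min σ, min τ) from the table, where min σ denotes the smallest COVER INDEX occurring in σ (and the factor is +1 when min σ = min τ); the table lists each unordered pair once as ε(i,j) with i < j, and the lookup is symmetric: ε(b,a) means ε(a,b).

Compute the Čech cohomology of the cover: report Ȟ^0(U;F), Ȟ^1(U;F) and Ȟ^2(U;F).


Ȟ^0(U;F) ≅ 0; Ȟ^1(U;F) ≅ Z/2; Ȟ^2(U;F) ≅ Z

nerve of the cover:
  A12={q17,q27,q29} A13={q2,q11,q27} A14={q2,q3,q33} A15={q3,q13,q30} A16={q1,q13,q29} A23={q15,q18,q27} A24={q22,q25,q26} A25={q14,q15,q25} A26={q16,q22,q29} A34={q2,q7,q9} A35={q6,q15,q24} A36={q5,q6,q7} A45={q3,q10,q25} A46={q7,q21,q22} A56={q6,q12,q13}
  A123={q27} A126={q29} A134={q2} A145={q3} A156={q13} A235={q15} A245={q25} A246={q22} A346={q7} A356={q6}
C dims 6,15,10; δ0: rk 6, SNF 1^5·2; δ1: rk 9, SNF 1^9
Ȟ^0 = (6 − 6) − 0 = 0, so Ȟ^0 ≅ 0
Ȟ^1 = (15 − 9) − 6 = 0 plus torsion [2], so Ȟ^1 ≅ Z/2
Ȟ^2 = (10 − 0) − 9 = 1, so Ȟ^2 ≅ Z


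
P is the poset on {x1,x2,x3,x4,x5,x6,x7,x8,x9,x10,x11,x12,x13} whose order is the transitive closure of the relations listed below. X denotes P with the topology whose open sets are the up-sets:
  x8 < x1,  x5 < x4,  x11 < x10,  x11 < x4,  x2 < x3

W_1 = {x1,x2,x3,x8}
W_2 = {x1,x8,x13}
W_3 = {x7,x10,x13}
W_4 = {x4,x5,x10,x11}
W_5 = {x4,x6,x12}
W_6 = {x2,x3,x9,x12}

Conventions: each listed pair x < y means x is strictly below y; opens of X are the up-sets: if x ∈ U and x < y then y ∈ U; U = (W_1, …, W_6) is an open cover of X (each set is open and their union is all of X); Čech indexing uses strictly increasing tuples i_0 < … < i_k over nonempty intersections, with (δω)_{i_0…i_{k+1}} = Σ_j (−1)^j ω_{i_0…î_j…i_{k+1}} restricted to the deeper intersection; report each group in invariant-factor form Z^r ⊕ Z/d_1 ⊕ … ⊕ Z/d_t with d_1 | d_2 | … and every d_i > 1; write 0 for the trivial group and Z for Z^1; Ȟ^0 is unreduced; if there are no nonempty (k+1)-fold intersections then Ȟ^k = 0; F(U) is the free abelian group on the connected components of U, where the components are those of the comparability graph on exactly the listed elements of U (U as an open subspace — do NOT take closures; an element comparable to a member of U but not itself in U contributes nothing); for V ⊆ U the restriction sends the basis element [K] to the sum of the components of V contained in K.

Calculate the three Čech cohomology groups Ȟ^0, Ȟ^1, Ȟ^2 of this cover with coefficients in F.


cover nerve:
  W12={x1,x8} W16={x2,x3} W23={x13} W34={x10} W45={x4} W56={x12}
components per intersection:
  W1: {x1,x8} {x2,x3}
  W2: {x1,x8} {x13}
  W3: {x7} {x10} {x13}
  W4: {x4,x5,x10,x11}
  W5: {x4} {x6} {x12}
  W6: {x2,x3} {x9} {x12}
  W12: {x1,x8}
  W16: {x2,x3}
  W23: {x13}
  W34: {x10}
  W45: {x4}
  W56: {x12}
C dims 14,6; δ0: rk 6, SNF 1^6
Ȟ^0: (14−6)−0=8 ⇒ Z^8
Ȟ^1: (6−0)−6=0 ⇒ 0
Ȟ^2: (0−0)−0=0 ⇒ 0

Ȟ^0 = Z^8,  Ȟ^1 = 0,  Ȟ^2 = 0


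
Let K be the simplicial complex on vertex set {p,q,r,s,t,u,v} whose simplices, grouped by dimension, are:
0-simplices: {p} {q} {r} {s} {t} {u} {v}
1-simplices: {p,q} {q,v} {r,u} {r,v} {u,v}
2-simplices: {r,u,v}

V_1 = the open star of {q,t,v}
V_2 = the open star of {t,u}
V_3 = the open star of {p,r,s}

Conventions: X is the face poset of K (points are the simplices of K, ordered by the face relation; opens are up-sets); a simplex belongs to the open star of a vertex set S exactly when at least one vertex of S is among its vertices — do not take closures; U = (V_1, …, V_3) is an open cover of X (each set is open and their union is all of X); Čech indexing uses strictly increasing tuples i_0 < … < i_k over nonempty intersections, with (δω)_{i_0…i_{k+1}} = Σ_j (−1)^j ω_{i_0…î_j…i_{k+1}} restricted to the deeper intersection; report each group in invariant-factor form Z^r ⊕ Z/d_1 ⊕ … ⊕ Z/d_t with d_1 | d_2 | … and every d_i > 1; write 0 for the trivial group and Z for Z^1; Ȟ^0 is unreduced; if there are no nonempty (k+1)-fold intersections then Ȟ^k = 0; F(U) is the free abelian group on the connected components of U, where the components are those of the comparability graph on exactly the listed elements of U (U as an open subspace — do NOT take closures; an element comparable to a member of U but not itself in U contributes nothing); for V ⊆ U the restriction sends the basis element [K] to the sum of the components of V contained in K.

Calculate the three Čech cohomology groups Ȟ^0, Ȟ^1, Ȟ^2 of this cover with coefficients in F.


nonempty overlaps:
  V1={{q},{t},{v},{p,q},{q,v},{r,v},{u,v},{r,u,v}} V2={{t},{u},{r,u},{u,v},{r,u,v}} V3={{p},{r},{s},{p,q},{r,u},{r,v},{r,u,v}}
  V12={{t},{u,v},{r,u,v}} V13={{p,q},{r,v},{r,u,v}} V23={{r,u},{r,u,v}}
  V123={{r,u,v}}
components per intersection:
  V1: {{q},{v},{p,q},{q,v},{r,v},{u,v},{r,u,v}} {{t}}
  V2: {{t}} {{u},{r,u},{u,v},{r,u,v}}
  V3: {{p},{p,q}} {{r},{r,u},{r,v},{r,u,v}} {{s}}
  V12: {{t}} {{u,v},{r,u,v}}
  V13: {{p,q}} {{r,v},{r,u,v}}
  V23: {{r,u},{r,u,v}}
  V123: {{r,u,v}}
C dims 7,5,1; δ0: rk 4, SNF 1^4; δ1: rk 1, SNF 1^1
degree 0: 7−4−0 = 3 → Ȟ^0 ≅ Z^3
degree 1: 5−1−4 = 0 → Ȟ^1 ≅ 0
degree 2: 1−0−1 = 0 → Ȟ^2 ≅ 0

Ȟ^0 ≅ Z^3; Ȟ^1 ≅ 0; Ȟ^2 ≅ 0


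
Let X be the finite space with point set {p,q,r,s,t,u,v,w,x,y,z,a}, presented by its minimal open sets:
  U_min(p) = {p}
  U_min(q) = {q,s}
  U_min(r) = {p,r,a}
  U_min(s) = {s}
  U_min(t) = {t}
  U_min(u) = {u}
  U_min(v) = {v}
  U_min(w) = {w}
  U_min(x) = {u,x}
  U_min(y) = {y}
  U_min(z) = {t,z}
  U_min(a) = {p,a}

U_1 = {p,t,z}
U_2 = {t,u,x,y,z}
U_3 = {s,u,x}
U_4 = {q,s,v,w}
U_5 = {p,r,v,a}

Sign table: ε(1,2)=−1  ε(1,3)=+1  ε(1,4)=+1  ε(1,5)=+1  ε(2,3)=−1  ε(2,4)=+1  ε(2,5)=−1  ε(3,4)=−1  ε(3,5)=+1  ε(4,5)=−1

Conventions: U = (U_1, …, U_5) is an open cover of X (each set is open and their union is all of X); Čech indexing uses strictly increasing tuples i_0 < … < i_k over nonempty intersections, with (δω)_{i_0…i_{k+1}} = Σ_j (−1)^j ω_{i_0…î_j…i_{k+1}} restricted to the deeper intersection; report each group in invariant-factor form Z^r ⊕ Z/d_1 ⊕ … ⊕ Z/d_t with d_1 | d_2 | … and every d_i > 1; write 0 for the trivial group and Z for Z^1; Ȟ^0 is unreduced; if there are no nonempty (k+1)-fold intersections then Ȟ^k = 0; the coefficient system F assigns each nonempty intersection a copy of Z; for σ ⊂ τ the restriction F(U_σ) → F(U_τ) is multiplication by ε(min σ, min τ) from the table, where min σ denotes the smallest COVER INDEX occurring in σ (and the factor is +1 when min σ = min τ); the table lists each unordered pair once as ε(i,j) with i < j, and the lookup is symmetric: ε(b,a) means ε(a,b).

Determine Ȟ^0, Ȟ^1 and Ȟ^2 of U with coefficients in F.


nonempty overlaps:
  U12={t,z} U15={p} U23={u,x} U34={s} U45={v}
C dims 5,5; δ0: rk 4, SNF 1^4
degree 0: 5−4−0 = 1 → Ȟ^0 ≅ Z
degree 1: 5−0−4 = 1 → Ȟ^1 ≅ Z
degree 2: 0−0−0 = 0 → Ȟ^2 ≅ 0

Ȟ^0 = Z,  Ȟ^1 = Z,  Ȟ^2 = 0


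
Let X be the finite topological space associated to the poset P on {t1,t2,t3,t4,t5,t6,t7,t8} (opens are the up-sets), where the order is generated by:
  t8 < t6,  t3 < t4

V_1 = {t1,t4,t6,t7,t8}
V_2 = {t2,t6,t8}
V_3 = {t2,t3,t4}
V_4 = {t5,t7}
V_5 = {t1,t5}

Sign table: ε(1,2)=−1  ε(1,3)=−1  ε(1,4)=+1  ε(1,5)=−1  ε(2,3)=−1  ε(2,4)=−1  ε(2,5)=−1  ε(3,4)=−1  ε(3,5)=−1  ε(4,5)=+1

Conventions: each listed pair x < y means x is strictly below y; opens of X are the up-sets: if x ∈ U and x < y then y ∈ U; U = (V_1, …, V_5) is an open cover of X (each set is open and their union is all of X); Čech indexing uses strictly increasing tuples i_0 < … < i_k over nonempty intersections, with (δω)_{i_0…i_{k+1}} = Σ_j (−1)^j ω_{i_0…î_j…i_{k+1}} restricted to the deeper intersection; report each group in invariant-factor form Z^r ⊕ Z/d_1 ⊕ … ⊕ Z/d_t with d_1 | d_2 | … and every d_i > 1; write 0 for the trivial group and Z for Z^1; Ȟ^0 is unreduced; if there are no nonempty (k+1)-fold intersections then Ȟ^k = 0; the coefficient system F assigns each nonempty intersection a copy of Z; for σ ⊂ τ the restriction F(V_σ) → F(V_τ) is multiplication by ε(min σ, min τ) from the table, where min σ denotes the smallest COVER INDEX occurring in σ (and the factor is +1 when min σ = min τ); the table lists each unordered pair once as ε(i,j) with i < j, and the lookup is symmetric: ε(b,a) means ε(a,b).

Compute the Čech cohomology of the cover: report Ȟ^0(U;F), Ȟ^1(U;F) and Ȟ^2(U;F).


nerve simplices:
  V12={t6,t8} V13={t4} V14={t7} V15={t1} V23={t2} V45={t5}
C dims 5,6; δ0: rk 5, SNF 1^4·2
degree 0: 5−5−0 = 0 → Ȟ^0 ≅ 0
degree 1: 6−0−5 = 1 plus torsion [2] → Ȟ^1 ≅ Z ⊕ Z/2
degree 2: 0−0−0 = 0 → Ȟ^2 ≅ 0

Ȟ^0(U;F) ≅ 0, Ȟ^1(U;F) ≅ Z ⊕ Z/2, Ȟ^2(U;F) ≅ 0


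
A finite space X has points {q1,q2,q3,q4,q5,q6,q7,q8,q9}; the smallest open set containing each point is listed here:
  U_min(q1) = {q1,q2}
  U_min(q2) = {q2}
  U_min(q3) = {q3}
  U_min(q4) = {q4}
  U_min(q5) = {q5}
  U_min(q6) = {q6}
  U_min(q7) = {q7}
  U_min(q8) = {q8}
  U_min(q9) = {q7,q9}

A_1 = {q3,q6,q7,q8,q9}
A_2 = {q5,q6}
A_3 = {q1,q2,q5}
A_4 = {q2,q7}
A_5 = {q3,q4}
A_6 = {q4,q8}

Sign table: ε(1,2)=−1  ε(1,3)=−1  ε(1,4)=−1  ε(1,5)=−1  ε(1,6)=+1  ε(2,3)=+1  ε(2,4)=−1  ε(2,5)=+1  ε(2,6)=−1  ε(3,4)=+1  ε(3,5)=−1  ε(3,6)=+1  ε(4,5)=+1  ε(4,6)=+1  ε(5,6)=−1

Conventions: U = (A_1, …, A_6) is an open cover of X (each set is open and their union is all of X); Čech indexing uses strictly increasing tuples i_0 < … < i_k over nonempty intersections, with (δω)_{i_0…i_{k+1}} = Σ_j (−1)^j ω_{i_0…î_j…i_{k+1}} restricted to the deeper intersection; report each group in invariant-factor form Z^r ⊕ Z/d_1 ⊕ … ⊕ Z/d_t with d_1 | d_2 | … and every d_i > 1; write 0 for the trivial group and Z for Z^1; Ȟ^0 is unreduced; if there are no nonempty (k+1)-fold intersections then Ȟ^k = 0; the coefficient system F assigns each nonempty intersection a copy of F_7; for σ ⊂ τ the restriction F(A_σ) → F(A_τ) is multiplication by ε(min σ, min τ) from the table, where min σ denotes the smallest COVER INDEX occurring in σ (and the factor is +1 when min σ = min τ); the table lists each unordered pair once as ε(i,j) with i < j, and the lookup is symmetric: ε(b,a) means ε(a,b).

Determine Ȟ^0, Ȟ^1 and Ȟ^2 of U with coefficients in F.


Ȟ^0 = Z/7; Ȟ^1 = Z/7 ⊕ Z/7; Ȟ^2 = 0

cover nerve:
  A12={q6} A14={q7} A15={q3} A16={q8} A23={q5} A34={q2} A56={q4}
C dims 6,7; δ0: rk_F7 5
Ȟ^0: (6−5)−0=1 ⇒ Z/7
Ȟ^1: (7−0)−5=2 ⇒ Z/7 ⊕ Z/7
Ȟ^2: (0−0)−0=0 ⇒ 0


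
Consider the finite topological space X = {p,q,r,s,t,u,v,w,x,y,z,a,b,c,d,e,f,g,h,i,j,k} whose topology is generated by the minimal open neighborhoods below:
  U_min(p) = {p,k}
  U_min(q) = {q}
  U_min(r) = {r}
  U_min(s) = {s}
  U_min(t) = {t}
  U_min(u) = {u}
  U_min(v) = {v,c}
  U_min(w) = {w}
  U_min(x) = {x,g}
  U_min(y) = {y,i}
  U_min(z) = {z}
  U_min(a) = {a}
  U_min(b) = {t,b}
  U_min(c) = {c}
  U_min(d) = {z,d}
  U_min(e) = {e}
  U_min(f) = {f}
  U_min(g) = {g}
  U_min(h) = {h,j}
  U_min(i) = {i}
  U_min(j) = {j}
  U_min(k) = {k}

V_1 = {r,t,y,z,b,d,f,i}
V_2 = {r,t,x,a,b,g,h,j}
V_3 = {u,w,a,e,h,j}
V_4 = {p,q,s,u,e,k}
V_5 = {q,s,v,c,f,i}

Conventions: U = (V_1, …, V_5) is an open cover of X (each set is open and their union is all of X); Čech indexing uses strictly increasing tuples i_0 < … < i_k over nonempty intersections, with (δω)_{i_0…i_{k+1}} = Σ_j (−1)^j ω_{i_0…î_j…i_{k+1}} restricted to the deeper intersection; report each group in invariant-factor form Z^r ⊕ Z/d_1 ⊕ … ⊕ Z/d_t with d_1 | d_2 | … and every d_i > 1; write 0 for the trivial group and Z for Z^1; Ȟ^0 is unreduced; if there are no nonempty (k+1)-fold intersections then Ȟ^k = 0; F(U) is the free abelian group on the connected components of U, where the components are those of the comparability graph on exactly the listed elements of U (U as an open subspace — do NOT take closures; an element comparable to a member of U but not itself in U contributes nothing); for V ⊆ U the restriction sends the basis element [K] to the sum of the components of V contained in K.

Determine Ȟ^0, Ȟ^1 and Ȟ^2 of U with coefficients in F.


Ȟ^0 ≅ Z^15; Ȟ^1 ≅ 0; Ȟ^2 ≅ 0

nerve simplices:
  V12={r,t,b} V15={f,i} V23={a,h,j} V34={u,e} V45={q,s}
components per intersection:
  V1: {r} {t,b} {y,i} {z,d} {f}
  V2: {r} {t,b} {x,g} {a} {h,j}
  V3: {u} {w} {a} {e} {h,j}
  V4: {p,k} {q} {s} {u} {e}
  V5: {q} {s} {v,c} {f} {i}
  V12: {r} {t,b}
  V15: {f} {i}
  V23: {a} {h,j}
  V34: {u} {e}
  V45: {q} {s}
C dims 25,10; δ0: rk 10, SNF 1^10
degree 0: 25−10−0 = 15 → Ȟ^0 ≅ Z^15
degree 1: 10−0−10 = 0 → Ȟ^1 ≅ 0
degree 2: 0−0−0 = 0 → Ȟ^2 ≅ 0


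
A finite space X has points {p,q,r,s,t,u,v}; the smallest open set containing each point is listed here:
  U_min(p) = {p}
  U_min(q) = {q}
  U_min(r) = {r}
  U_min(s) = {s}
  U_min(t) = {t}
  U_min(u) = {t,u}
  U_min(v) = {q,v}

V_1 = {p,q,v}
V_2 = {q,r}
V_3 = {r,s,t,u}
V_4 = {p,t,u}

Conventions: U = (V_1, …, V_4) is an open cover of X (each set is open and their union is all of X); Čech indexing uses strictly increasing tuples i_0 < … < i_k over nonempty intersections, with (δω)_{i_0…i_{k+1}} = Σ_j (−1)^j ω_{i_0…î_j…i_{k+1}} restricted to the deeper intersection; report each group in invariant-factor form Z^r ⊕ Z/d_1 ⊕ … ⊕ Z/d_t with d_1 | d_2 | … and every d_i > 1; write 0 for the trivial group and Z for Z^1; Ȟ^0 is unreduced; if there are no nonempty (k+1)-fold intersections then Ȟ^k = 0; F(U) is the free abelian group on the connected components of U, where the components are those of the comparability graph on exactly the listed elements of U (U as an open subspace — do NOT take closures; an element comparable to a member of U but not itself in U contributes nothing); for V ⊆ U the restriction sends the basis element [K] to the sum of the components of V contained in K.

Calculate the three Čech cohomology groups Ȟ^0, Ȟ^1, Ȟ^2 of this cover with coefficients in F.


Ȟ^0 = Z^5; Ȟ^1 = 0; Ȟ^2 = 0

cover nerve:
  V12={q} V14={p} V23={r} V34={t,u}
components per intersection:
  V1: {p} {q,v}
  V2: {q} {r}
  V3: {r} {s} {t,u}
  V4: {p} {t,u}
  V12: {q}
  V14: {p}
  V23: {r}
  V34: {t,u}
C dims 9,4; δ0: rk 4, SNF 1^4
Ȟ^0: (9−4)−0=5 ⇒ Z^5
Ȟ^1: (4−0)−4=0 ⇒ 0
Ȟ^2: (0−0)−0=0 ⇒ 0


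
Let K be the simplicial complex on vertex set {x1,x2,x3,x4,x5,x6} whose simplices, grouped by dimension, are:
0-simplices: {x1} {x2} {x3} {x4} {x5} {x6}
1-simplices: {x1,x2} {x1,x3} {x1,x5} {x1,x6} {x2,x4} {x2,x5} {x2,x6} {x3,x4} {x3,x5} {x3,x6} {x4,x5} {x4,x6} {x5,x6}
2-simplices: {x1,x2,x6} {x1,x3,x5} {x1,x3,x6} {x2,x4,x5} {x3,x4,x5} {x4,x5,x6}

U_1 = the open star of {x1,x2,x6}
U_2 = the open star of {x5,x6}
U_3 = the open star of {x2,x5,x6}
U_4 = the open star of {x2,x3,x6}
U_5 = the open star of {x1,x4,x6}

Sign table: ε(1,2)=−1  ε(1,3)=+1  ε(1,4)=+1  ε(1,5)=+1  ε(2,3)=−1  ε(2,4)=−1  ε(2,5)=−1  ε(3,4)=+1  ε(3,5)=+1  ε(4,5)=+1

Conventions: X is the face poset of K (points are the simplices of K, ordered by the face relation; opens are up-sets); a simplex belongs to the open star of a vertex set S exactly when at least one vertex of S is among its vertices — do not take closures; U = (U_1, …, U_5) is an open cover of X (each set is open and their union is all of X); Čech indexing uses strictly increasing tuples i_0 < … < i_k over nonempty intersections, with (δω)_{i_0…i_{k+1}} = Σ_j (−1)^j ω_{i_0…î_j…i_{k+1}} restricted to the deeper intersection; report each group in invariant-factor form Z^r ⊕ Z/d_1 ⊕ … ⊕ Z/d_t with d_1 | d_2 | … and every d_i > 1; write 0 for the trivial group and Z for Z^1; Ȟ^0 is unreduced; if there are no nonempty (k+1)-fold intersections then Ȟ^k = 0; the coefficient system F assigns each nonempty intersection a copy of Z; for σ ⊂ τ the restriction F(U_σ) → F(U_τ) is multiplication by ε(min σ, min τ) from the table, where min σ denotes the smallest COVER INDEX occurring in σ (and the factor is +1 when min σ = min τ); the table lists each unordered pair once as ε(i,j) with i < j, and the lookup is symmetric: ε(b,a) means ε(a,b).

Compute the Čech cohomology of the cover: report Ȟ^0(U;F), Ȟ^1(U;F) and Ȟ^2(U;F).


Ȟ^0 ≅ Z, Ȟ^1 ≅ 0 and Ȟ^2 ≅ 0

nonempty overlaps:
  U1={{x1},{x2},{x6},{x1,x2},{x1,x3},{x1,x5},{x1,x6},{x2,x4},{x2,x5},{x2,x6},{x3,x6},{x4,x6},{x5,x6},{x1,x2,x6},{x1,x3,x5},{x1,x3,x6},{x2,x4,x5},{x4,x5,x6}} U2={{x5},{x6},{x1,x5},{x1,x6},{x2,x5},{x2,x6},{x3,x5},{x3,x6},{x4,x5},{x4,x6},{x5,x6},{x1,x2,x6},{x1,x3,x5},{x1,x3,x6},{x2,x4,x5},{x3,x4,x5},{x4,x5,x6}} U3={{x2},{x5},{x6},{x1,x2},{x1,x5},{x1,x6},{x2,x4},{x2,x5},{x2,x6},{x3,x5},{x3,x6},{x4,x5},{x4,x6},{x5,x6},{x1,x2,x6},{x1,x3,x5},{x1,x3,x6},{x2,x4,x5},{x3,x4,x5},{x4,x5,x6}} U4={{x2},{x3},{x6},{x1,x2},{x1,x3},{x1,x6},{x2,x4},{x2,x5},{x2,x6},{x3,x4},{x3,x5},{x3,x6},{x4,x6},{x5,x6},{x1,x2,x6},{x1,x3,x5},{x1,x3,x6},{x2,x4,x5},{x3,x4,x5},{x4,x5,x6}} U5={{x1},{x4},{x6},{x1,x2},{x1,x3},{x1,x5},{x1,x6},{x2,x4},{x2,x6},{x3,x4},{x3,x6},{x4,x5},{x4,x6},{x5,x6},{x1,x2,x6},{x1,x3,x5},{x1,x3,x6},{x2,x4,x5},{x3,x4,x5},{x4,x5,x6}}
  U12={{x6},{x1,x5},{x1,x6},{x2,x5},{x2,x6},{x3,x6},{x4,x6},{x5,x6},{x1,x2,x6},{x1,x3,x5},{x1,x3,x6},{x2,x4,x5},{x4,x5,x6}} U13={{x2},{x6},{x1,x2},{x1,x5},{x1,x6},{x2,x4},{x2,x5},{x2,x6},{x3,x6},{x4,x6},{x5,x6},{x1,x2,x6},{x1,x3,x5},{x1,x3,x6},{x2,x4,x5},{x4,x5,x6}} U14={{x2},{x6},{x1,x2},{x1,x3},{x1,x6},{x2,x4},{x2,x5},{x2,x6},{x3,x6},{x4,x6},{x5,x6},{x1,x2,x6},{x1,x3,x5},{x1,x3,x6},{x2,x4,x5},{x4,x5,x6}} U15={{x1},{x6},{x1,x2},{x1,x3},{x1,x5},{x1,x6},{x2,x4},{x2,x6},{x3,x6},{x4,x6},{x5,x6},{x1,x2,x6},{x1,x3,x5},{x1,x3,x6},{x2,x4,x5},{x4,x5,x6}} U23={{x5},{x6},{x1,x5},{x1,x6},{x2,x5},{x2,x6},{x3,x5},{x3,x6},{x4,x5},{x4,x6},{x5,x6},{x1,x2,x6},{x1,x3,x5},{x1,x3,x6},{x2,x4,x5},{x3,x4,x5},{x4,x5,x6}} U24={{x6},{x1,x6},{x2,x5},{x2,x6},{x3,x5},{x3,x6},{x4,x6},{x5,x6},{x1,x2,x6},{x1,x3,x5},{x1,x3,x6},{x2,x4,x5},{x3,x4,x5},{x4,x5,x6}} U25={{x6},{x1,x5},{x1,x6},{x2,x6},{x3,x6},{x4,x5},{x4,x6},{x5,x6},{x1,x2,x6},{x1,x3,x5},{x1,x3,x6},{x2,x4,x5},{x3,x4,x5},{x4,x5,x6}} U34={{x2},{x6},{x1,x2},{x1,x6},{x2,x4},{x2,x5},{x2,x6},{x3,x5},{x3,x6},{x4,x6},{x5,x6},{x1,x2,x6},{x1,x3,x5},{x1,x3,x6},{x2,x4,x5},{x3,x4,x5},{x4,x5,x6}} U35={{x6},{x1,x2},{x1,x5},{x1,x6},{x2,x4},{x2,x6},{x3,x6},{x4,x5},{x4,x6},{x5,x6},{x1,x2,x6},{x1,x3,x5},{x1,x3,x6},{x2,x4,x5},{x3,x4,x5},{x4,x5,x6}} U45={{x6},{x1,x2},{x1,x3},{x1,x6},{x2,x4},{x2,x6},{x3,x4},{x3,x6},{x4,x6},{x5,x6},{x1,x2,x6},{x1,x3,x5},{x1,x3,x6},{x2,x4,x5},{x3,x4,x5},{x4,x5,x6}}
  U123={{x6},{x1,x5},{x1,x6},{x2,x5},{x2,x6},{x3,x6},{x4,x6},{x5,x6},{x1,x2,x6},{x1,x3,x5},{x1,x3,x6},{x2,x4,x5},{x4,x5,x6}} U124={{x6},{x1,x6},{x2,x5},{x2,x6},{x3,x6},{x4,x6},{x5,x6},{x1,x2,x6},{x1,x3,x5},{x1,x3,x6},{x2,x4,x5},{x4,x5,x6}} U125={{x6},{x1,x5},{x1,x6},{x2,x6},{x3,x6},{x4,x6},{x5,x6},{x1,x2,x6},{x1,x3,x5},{x1,x3,x6},{x2,x4,x5},{x4,x5,x6}} U134={{x2},{x6},{x1,x2},{x1,x6},{x2,x4},{x2,x5},{x2,x6},{x3,x6},{x4,x6},{x5,x6},{x1,x2,x6},{x1,x3,x5},{x1,x3,x6},{x2,x4,x5},{x4,x5,x6}} U135={{x6},{x1,x2},{x1,x5},{x1,x6},{x2,x4},{x2,x6},{x3,x6},{x4,x6},{x5,x6},{x1,x2,x6},{x1,x3,x5},{x1,x3,x6},{x2,x4,x5},{x4,x5,x6}} U145={{x6},{x1,x2},{x1,x3},{x1,x6},{x2,x4},{x2,x6},{x3,x6},{x4,x6},{x5,x6},{x1,x2,x6},{x1,x3,x5},{x1,x3,x6},{x2,x4,x5},{x4,x5,x6}} U234={{x6},{x1,x6},{x2,x5},{x2,x6},{x3,x5},{x3,x6},{x4,x6},{x5,x6},{x1,x2,x6},{x1,x3,x5},{x1,x3,x6},{x2,x4,x5},{x3,x4,x5},{x4,x5,x6}} U235={{x6},{x1,x5},{x1,x6},{x2,x6},{x3,x6},{x4,x5},{x4,x6},{x5,x6},{x1,x2,x6},{x1,x3,x5},{x1,x3,x6},{x2,x4,x5},{x3,x4,x5},{x4,x5,x6}} U245={{x6},{x1,x6},{x2,x6},{x3,x6},{x4,x6},{x5,x6},{x1,x2,x6},{x1,x3,x5},{x1,x3,x6},{x2,x4,x5},{x3,x4,x5},{x4,x5,x6}} U345={{x6},{x1,x2},{x1,x6},{x2,x4},{x2,x6},{x3,x6},{x4,x6},{x5,x6},{x1,x2,x6},{x1,x3,x5},{x1,x3,x6},{x2,x4,x5},{x3,x4,x5},{x4,x5,x6}}
  U1234={{x6},{x1,x6},{x2,x5},{x2,x6},{x3,x6},{x4,x6},{x5,x6},{x1,x2,x6},{x1,x3,x5},{x1,x3,x6},{x2,x4,x5},{x4,x5,x6}} U1235={{x6},{x1,x5},{x1,x6},{x2,x6},{x3,x6},{x4,x6},{x5,x6},{x1,x2,x6},{x1,x3,x5},{x1,x3,x6},{x2,x4,x5},{x4,x5,x6}} U1245={{x6},{x1,x6},{x2,x6},{x3,x6},{x4,x6},{x5,x6},{x1,x2,x6},{x1,x3,x5},{x1,x3,x6},{x2,x4,x5},{x4,x5,x6}} U1345={{x6},{x1,x2},{x1,x6},{x2,x4},{x2,x6},{x3,x6},{x4,x6},{x5,x6},{x1,x2,x6},{x1,x3,x5},{x1,x3,x6},{x2,x4,x5},{x4,x5,x6}} U2345={{x6},{x1,x6},{x2,x6},{x3,x6},{x4,x6},{x5,x6},{x1,x2,x6},{x1,x3,x5},{x1,x3,x6},{x2,x4,x5},{x3,x4,x5},{x4,x5,x6}}
  U12345={{x6},{x1,x6},{x2,x6},{x3,x6},{x4,x6},{x5,x6},{x1,x2,x6},{x1,x3,x5},{x1,x3,x6},{x2,x4,x5},{x4,x5,x6}}
C dims 5,10,10,5; δ0: rk 4, SNF 1^4; δ1: rk 6, SNF 1^6; δ2: rk 4, SNF 1^4
degree 0: 5−4−0 = 1 → Ȟ^0 ≅ Z
degree 1: 10−6−4 = 0 → Ȟ^1 ≅ 0
degree 2: 10−4−6 = 0 → Ȟ^2 ≅ 0


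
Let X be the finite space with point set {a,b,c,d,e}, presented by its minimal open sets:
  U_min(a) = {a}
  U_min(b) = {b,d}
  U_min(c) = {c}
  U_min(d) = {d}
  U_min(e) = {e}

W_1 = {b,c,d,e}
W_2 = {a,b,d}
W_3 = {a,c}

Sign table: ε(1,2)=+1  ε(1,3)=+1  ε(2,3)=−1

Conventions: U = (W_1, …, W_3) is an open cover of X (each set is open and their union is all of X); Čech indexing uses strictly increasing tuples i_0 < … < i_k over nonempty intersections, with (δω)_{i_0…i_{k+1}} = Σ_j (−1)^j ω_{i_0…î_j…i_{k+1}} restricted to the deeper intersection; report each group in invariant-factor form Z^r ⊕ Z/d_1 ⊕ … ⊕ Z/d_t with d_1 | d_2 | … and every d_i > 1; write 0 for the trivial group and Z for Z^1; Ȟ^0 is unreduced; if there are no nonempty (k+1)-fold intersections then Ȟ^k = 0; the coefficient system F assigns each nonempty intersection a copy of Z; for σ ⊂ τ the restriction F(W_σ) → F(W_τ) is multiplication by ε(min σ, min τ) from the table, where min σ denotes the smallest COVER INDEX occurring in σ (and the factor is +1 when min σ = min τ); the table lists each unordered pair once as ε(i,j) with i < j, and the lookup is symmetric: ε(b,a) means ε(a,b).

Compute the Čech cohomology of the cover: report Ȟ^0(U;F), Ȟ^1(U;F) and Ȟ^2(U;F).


Ȟ^0(U;F) ≅ 0, Ȟ^1(U;F) ≅ Z/2 and Ȟ^2(U;F) ≅ 0

nerve of the cover:
  W12={b,d} W13={c} W23={a}
C dims 3,3; δ0: rk 3, SNF 1^2·2
Ȟ^0 = (3 − 3) − 0 = 0, so Ȟ^0 ≅ 0
Ȟ^1 = (3 − 0) − 3 = 0 plus torsion [2], so Ȟ^1 ≅ Z/2
Ȟ^2 = (0 − 0) − 0 = 0, so Ȟ^2 ≅ 0


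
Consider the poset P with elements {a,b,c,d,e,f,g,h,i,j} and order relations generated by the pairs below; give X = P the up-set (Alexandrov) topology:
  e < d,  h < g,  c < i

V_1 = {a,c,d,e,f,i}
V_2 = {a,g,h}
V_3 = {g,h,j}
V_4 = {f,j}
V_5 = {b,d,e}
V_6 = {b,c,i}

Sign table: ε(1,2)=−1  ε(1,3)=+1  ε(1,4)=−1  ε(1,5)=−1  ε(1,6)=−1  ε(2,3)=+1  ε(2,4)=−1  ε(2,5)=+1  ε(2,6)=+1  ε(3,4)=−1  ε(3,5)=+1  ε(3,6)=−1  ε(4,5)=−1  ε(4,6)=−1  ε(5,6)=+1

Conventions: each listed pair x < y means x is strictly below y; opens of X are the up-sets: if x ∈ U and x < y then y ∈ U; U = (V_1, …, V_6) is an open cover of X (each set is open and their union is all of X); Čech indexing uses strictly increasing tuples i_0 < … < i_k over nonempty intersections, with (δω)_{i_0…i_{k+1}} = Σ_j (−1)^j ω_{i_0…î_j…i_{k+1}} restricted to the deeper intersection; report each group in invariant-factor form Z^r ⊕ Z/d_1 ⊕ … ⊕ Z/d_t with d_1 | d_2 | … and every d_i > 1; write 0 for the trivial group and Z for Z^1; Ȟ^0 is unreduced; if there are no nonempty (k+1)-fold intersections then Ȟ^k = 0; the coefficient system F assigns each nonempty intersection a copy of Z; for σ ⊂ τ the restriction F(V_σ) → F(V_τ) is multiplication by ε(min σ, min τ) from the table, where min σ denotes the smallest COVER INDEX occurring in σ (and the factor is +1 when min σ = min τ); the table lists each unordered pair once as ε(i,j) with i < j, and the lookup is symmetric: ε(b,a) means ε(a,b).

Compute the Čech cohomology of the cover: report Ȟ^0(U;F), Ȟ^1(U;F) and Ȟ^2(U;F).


nonempty overlaps:
  V12={a} V14={f} V15={d,e} V16={c,i} V23={g,h} V34={j} V56={b}
C dims 6,7; δ0: rk 6, SNF 1^5·2
degree 0: 6−6−0 = 0 → Ȟ^0 ≅ 0
degree 1: 7−0−6 = 1 plus torsion [2] → Ȟ^1 ≅ Z ⊕ Z/2
degree 2: 0−0−0 = 0 → Ȟ^2 ≅ 0

Ȟ^0 ≅ 0,  Ȟ^1 ≅ Z ⊕ Z/2,  Ȟ^2 ≅ 0


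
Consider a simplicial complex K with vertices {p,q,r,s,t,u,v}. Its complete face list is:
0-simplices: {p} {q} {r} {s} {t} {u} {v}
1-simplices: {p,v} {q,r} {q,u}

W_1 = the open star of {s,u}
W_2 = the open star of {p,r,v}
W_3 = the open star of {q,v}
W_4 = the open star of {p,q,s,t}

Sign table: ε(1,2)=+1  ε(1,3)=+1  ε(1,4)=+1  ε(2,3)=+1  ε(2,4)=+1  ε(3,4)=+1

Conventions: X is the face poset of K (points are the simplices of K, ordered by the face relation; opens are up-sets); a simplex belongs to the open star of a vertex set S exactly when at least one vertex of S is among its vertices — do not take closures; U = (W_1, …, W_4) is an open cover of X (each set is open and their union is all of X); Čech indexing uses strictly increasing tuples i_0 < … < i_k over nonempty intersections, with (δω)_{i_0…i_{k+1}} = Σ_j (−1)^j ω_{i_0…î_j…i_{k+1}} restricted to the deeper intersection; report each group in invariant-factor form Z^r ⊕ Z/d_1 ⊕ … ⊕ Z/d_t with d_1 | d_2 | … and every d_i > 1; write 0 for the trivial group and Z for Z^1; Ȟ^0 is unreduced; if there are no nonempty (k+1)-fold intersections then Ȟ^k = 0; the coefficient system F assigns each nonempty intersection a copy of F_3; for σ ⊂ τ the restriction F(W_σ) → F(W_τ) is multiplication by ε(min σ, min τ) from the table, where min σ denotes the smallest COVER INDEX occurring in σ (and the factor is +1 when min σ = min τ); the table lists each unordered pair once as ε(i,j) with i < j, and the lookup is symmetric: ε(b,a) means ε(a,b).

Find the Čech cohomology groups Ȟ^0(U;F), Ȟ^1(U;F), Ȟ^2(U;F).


cover nerve:
  W1={{s},{u},{q,u}} W2={{p},{r},{v},{p,v},{q,r}} W3={{q},{v},{p,v},{q,r},{q,u}} W4={{p},{q},{s},{t},{p,v},{q,r},{q,u}}
  W13={{q,u}} W14={{s},{q,u}} W23={{v},{p,v},{q,r}} W24={{p},{p,v},{q,r}} W34={{q},{p,v},{q,r},{q,u}}
  W134={{q,u}} W234={{p,v},{q,r}}
C dims 4,5,2; δ0: rk_F3 3; δ1: rk_F3 2
Ȟ^0: (4−3)−0=1 ⇒ Z/3
Ȟ^1: (5−2)−3=0 ⇒ 0
Ȟ^2: (2−0)−2=0 ⇒ 0

Ȟ^0 ≅ Z/3, Ȟ^1 ≅ 0 and Ȟ^2 ≅ 0
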